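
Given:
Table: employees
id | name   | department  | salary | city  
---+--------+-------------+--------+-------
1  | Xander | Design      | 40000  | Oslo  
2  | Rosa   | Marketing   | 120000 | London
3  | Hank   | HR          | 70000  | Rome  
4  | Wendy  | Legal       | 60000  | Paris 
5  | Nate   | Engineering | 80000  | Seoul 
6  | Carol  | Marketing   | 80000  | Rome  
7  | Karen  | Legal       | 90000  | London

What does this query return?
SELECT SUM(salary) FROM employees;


SUM(salary) = 40000 + 120000 + 70000 + 60000 + 80000 + 80000 + 90000 = 540000

540000


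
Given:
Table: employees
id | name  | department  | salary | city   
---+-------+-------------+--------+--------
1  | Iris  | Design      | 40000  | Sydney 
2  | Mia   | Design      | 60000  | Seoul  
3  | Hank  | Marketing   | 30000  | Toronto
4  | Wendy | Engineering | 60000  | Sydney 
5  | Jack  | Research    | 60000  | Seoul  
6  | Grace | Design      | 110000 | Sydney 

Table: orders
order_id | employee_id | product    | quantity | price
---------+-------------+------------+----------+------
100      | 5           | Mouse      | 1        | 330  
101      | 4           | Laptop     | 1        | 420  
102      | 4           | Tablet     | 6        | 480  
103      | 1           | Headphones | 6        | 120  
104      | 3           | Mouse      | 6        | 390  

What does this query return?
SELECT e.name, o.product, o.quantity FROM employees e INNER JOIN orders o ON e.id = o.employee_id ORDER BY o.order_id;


Joining employees.id = orders.employee_id:
  employee Jack (id=5) -> order Mouse
  employee Wendy (id=4) -> order Laptop
  employee Wendy (id=4) -> order Tablet
  employee Iris (id=1) -> order Headphones
  employee Hank (id=3) -> order Mouse


5 rows:
Jack, Mouse, 1
Wendy, Laptop, 1
Wendy, Tablet, 6
Iris, Headphones, 6
Hank, Mouse, 6


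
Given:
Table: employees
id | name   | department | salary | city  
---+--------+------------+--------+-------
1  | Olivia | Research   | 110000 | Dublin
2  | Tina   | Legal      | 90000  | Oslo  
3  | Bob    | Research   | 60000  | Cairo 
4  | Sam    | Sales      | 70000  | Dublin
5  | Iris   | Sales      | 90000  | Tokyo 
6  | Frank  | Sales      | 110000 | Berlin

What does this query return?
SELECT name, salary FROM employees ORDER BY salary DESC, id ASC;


Sorting by salary DESC, then id ASC for ties

6 rows:
Olivia, 110000
Frank, 110000
Tina, 90000
Iris, 90000
Sam, 70000
Bob, 60000


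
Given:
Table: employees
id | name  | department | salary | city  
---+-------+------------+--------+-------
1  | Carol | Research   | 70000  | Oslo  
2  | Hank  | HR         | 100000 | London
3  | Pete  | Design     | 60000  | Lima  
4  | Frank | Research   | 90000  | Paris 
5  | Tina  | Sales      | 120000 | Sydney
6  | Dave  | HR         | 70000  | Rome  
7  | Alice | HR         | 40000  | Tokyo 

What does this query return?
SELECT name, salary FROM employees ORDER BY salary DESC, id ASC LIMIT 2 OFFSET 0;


Sort by salary DESC (id ASC tiebreak), then skip 0 and take 2
Rows 1 through 2

2 rows:
Tina, 120000
Hank, 100000


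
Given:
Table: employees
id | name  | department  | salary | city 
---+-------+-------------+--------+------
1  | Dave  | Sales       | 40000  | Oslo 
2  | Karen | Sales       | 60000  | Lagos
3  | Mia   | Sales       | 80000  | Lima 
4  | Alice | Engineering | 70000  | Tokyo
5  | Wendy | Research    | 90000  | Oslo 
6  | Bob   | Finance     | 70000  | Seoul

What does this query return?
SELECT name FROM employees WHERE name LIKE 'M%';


LIKE 'M%' matches names starting with 'M'
Matching: 1

1 rows:
Mia


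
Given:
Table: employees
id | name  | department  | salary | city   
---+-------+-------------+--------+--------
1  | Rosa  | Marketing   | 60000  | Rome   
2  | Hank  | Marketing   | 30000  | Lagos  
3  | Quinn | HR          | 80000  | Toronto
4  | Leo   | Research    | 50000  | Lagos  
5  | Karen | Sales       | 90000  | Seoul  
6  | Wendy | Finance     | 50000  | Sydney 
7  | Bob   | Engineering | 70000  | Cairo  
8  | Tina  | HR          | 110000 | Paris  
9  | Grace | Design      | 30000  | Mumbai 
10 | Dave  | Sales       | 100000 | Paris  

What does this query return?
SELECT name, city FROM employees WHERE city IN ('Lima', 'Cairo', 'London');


Filtering: city IN ('Lima', 'Cairo', 'London')
Matching: 1 rows

1 rows:
Bob, Cairo


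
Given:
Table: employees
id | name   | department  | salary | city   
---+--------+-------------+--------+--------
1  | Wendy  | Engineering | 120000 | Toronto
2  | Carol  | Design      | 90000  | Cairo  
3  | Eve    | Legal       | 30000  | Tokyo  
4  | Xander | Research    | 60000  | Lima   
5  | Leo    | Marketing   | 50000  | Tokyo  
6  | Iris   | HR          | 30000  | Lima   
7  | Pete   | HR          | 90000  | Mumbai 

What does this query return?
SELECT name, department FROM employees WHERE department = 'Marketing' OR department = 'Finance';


Filtering: department = 'Marketing' OR 'Finance'
Matching: 1 rows

1 rows:
Leo, Marketing


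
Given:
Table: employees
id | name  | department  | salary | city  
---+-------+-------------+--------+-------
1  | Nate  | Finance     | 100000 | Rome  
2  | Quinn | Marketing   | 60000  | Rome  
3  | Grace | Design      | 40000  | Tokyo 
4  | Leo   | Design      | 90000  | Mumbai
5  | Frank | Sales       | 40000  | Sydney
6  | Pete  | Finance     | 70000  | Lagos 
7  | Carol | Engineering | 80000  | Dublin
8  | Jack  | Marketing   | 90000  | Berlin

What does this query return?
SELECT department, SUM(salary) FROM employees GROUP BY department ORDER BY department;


Summing salary within each department:
  Design: 40000 + 90000 = 130000
  Engineering: 80000 = 80000
  Finance: 100000 + 70000 = 170000
  Marketing: 60000 + 90000 = 150000
  Sales: 40000 = 40000


5 groups:
Design, 130000
Engineering, 80000
Finance, 170000
Marketing, 150000
Sales, 40000


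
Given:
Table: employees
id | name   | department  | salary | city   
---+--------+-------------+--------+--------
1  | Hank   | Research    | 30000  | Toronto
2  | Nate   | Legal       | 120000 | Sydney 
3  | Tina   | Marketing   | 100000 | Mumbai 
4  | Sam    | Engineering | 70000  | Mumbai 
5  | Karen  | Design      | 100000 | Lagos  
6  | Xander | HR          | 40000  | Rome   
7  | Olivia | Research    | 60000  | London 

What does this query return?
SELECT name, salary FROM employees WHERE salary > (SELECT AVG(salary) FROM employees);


Subquery: AVG(salary) = 74285.71
Filtering: salary > 74285.71
  Nate (120000) -> MATCH
  Tina (100000) -> MATCH
  Karen (100000) -> MATCH


3 rows:
Nate, 120000
Tina, 100000
Karen, 100000


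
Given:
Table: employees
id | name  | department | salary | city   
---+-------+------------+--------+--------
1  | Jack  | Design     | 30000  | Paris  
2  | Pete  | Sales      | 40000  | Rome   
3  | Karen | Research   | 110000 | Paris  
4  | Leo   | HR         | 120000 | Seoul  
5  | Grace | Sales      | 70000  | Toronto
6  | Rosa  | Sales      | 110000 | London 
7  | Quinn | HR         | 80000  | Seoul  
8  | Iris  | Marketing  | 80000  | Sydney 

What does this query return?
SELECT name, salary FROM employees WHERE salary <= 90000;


Filtering: salary <= 90000
Matching: 5 rows

5 rows:
Jack, 30000
Pete, 40000
Grace, 70000
Quinn, 80000
Iris, 80000


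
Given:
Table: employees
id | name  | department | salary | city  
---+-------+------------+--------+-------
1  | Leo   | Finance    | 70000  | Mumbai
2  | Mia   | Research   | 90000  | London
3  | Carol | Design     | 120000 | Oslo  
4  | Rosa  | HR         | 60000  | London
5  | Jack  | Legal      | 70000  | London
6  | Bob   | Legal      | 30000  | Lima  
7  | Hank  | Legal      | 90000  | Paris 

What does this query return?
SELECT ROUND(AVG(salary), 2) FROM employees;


SUM(salary) = 530000
COUNT = 7
ROUND(AVG, 2) = ROUND(530000 / 7, 2) = 75714.29

75714.29


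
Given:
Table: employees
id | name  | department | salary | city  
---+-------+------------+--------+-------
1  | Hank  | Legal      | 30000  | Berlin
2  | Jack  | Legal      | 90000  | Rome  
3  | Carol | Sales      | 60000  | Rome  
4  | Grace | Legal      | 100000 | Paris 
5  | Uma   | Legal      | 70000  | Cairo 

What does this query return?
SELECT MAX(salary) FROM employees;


Salaries: 30000, 90000, 60000, 100000, 70000
MAX = 100000

100000


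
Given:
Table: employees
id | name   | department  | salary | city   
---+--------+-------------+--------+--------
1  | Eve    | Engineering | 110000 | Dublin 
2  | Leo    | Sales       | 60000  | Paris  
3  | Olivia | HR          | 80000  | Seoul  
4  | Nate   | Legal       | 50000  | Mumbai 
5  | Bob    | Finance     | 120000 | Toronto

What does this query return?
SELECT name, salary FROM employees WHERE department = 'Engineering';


Filtering: department = 'Engineering'
Matching rows: 1

1 rows:
Eve, 110000


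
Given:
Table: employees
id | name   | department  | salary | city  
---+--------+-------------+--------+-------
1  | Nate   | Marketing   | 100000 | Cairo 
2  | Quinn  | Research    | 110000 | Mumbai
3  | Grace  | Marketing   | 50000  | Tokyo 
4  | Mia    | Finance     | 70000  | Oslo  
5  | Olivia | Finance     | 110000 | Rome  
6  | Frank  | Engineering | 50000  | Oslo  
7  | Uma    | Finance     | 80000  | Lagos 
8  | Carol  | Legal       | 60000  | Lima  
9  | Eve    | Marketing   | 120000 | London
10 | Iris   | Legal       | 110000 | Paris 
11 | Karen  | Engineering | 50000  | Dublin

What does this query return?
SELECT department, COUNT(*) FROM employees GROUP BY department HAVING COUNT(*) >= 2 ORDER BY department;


Groups with count >= 2:
  Engineering: 2 -> PASS
  Finance: 3 -> PASS
  Legal: 2 -> PASS
  Marketing: 3 -> PASS
  Research: 1 -> filtered out


4 groups:
Engineering, 2
Finance, 3
Legal, 2
Marketing, 3


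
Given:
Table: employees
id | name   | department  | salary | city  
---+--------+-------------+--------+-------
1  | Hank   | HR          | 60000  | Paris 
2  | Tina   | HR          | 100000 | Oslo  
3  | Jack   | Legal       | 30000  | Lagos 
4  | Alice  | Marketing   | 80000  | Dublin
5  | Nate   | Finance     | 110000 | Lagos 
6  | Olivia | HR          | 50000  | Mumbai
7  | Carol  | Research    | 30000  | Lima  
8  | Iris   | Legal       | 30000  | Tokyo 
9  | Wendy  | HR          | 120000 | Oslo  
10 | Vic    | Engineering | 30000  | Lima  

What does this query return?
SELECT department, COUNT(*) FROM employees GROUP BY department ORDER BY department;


Assigning each row to its department group:
  Hank -> HR
  Tina -> HR
  Jack -> Legal
  Alice -> Marketing
  Nate -> Finance
  Olivia -> HR
  Carol -> Research
  Iris -> Legal
  Wendy -> HR
  Vic -> Engineering


6 groups:
Engineering, 1
Finance, 1
HR, 4
Legal, 2
Marketing, 1
Research, 1


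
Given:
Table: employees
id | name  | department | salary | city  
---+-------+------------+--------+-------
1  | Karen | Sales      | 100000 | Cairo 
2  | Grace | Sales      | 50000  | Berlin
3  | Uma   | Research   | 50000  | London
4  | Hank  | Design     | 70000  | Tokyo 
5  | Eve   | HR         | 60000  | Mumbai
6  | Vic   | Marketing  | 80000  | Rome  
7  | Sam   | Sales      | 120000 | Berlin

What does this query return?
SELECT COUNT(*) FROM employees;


COUNT(*) counts all rows

7


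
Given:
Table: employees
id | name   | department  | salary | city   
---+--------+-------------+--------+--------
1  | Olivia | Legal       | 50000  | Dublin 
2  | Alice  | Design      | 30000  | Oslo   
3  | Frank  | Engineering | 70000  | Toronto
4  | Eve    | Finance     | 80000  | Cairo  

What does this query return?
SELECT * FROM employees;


SELECT * returns all 4 rows with all columns

4 rows:
1, Olivia, Legal, 50000, Dublin
2, Alice, Design, 30000, Oslo
3, Frank, Engineering, 70000, Toronto
4, Eve, Finance, 80000, Cairo


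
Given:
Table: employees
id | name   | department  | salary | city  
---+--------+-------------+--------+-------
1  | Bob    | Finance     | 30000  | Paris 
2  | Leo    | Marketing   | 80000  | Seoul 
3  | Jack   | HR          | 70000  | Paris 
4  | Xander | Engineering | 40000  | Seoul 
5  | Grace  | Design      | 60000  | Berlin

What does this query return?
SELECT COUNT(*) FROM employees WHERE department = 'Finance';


Counting rows where department = 'Finance'
  Bob -> MATCH


1


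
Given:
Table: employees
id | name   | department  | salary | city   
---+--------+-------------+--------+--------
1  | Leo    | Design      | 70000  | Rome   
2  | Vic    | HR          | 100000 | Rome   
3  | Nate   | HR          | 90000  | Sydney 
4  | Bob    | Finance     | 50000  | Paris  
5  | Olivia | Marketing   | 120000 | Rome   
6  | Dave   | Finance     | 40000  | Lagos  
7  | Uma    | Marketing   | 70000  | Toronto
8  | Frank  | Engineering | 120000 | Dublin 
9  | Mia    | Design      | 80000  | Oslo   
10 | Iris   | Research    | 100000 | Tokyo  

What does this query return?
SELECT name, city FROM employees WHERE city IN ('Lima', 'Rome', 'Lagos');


Filtering: city IN ('Lima', 'Rome', 'Lagos')
Matching: 4 rows

4 rows:
Leo, Rome
Vic, Rome
Olivia, Rome
Dave, Lagos


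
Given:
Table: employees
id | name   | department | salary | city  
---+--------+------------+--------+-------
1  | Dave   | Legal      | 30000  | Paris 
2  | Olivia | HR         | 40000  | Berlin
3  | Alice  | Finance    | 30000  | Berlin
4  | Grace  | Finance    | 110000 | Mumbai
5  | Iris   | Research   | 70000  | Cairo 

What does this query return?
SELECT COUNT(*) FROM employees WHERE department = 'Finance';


Counting rows where department = 'Finance'
  Alice -> MATCH
  Grace -> MATCH


2


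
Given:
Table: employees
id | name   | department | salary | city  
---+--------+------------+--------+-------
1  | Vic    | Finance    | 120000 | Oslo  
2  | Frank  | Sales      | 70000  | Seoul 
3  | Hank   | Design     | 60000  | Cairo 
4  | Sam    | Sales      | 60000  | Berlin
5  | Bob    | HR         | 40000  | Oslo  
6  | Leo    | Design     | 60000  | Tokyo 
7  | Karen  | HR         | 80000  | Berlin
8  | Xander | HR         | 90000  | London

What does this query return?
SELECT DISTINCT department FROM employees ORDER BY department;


All 'department' values (row order): Finance, Sales, Design, Sales, HR, Design, HR, HR
Removing duplicates leaves 4 unique value(s).

4 values:
Design
Finance
HR
Sales


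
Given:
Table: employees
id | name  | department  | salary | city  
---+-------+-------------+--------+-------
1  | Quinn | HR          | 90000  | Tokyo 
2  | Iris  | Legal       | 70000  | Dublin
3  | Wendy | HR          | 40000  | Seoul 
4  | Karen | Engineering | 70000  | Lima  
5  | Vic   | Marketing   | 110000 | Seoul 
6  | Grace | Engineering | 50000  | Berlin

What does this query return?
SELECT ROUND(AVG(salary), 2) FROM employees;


SUM(salary) = 430000
COUNT = 6
ROUND(AVG, 2) = ROUND(430000 / 6, 2) = 71666.67

71666.67


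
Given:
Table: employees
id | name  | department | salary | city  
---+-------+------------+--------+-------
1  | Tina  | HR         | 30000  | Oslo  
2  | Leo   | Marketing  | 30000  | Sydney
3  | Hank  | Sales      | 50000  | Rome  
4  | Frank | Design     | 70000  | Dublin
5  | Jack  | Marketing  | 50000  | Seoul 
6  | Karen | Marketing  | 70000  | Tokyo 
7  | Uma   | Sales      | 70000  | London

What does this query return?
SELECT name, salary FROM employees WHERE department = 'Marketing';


Filtering: department = 'Marketing'
Matching rows: 3

3 rows:
Leo, 30000
Jack, 50000
Karen, 70000


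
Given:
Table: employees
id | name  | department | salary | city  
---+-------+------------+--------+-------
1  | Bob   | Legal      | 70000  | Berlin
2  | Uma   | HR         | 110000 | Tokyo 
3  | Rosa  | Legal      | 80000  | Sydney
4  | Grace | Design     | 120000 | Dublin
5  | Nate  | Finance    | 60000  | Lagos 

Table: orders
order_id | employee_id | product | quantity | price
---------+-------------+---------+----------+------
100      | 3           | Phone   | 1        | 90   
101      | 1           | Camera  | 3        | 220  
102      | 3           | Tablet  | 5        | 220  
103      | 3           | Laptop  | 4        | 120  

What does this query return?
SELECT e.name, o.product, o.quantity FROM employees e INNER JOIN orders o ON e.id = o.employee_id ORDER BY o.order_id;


Joining employees.id = orders.employee_id:
  employee Rosa (id=3) -> order Phone
  employee Bob (id=1) -> order Camera
  employee Rosa (id=3) -> order Tablet
  employee Rosa (id=3) -> order Laptop


4 rows:
Rosa, Phone, 1
Bob, Camera, 3
Rosa, Tablet, 5
Rosa, Laptop, 4


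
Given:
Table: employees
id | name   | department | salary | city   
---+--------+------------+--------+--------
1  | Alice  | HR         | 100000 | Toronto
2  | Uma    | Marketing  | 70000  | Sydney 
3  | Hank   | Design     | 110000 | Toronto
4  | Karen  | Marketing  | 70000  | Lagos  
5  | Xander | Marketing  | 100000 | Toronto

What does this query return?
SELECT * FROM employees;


SELECT * returns all 5 rows with all columns

5 rows:
1, Alice, HR, 100000, Toronto
2, Uma, Marketing, 70000, Sydney
3, Hank, Design, 110000, Toronto
4, Karen, Marketing, 70000, Lagos
5, Xander, Marketing, 100000, Toronto


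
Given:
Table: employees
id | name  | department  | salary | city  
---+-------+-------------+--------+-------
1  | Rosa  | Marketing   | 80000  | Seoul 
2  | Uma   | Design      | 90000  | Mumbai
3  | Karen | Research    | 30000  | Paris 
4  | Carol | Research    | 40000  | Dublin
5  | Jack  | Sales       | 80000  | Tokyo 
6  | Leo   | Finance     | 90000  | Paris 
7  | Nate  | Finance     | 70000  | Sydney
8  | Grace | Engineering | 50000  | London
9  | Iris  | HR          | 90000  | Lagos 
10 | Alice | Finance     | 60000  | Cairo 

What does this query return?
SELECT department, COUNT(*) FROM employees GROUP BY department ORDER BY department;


Assigning each row to its department group:
  Rosa -> Marketing
  Uma -> Design
  Karen -> Research
  Carol -> Research
  Jack -> Sales
  Leo -> Finance
  Nate -> Finance
  Grace -> Engineering
  Iris -> HR
  Alice -> Finance


7 groups:
Design, 1
Engineering, 1
Finance, 3
HR, 1
Marketing, 1
Research, 2
Sales, 1


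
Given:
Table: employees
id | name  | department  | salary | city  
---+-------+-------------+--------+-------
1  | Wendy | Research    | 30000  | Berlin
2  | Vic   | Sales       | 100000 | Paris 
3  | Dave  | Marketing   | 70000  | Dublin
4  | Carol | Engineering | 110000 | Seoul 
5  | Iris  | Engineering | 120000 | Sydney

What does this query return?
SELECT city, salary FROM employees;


Projecting columns: city, salary

5 rows:
Berlin, 30000
Paris, 100000
Dublin, 70000
Seoul, 110000
Sydney, 120000


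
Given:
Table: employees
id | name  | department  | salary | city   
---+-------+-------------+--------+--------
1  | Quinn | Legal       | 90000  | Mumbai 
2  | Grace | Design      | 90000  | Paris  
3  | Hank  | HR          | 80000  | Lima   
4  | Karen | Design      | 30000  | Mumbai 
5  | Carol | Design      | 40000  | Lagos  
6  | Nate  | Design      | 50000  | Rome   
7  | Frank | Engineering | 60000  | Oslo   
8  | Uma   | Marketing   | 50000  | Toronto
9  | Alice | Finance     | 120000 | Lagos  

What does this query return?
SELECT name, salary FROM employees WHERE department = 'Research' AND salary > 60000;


Filtering: department = 'Research' AND salary > 60000
Matching: 0 rows

Empty result set (0 rows)


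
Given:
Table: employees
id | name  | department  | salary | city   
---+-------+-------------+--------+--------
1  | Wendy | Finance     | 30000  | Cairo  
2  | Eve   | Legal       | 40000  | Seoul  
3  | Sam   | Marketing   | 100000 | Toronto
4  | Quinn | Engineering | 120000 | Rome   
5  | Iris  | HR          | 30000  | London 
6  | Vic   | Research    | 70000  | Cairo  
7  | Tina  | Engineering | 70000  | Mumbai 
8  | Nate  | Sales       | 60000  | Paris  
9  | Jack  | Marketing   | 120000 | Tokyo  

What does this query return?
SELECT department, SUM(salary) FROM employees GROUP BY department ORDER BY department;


Summing salary within each department:
  Engineering: 120000 + 70000 = 190000
  Finance: 30000 = 30000
  HR: 30000 = 30000
  Legal: 40000 = 40000
  Marketing: 100000 + 120000 = 220000
  Research: 70000 = 70000
  Sales: 60000 = 60000


7 groups:
Engineering, 190000
Finance, 30000
HR, 30000
Legal, 40000
Marketing, 220000
Research, 70000
Sales, 60000


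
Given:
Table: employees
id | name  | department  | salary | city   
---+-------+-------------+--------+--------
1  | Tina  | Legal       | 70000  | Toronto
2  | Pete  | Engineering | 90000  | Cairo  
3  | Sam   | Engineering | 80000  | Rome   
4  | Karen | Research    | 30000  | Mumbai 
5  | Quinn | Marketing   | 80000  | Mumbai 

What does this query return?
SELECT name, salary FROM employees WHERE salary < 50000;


Filtering: salary < 50000
Matching: 1 rows

1 rows:
Karen, 30000


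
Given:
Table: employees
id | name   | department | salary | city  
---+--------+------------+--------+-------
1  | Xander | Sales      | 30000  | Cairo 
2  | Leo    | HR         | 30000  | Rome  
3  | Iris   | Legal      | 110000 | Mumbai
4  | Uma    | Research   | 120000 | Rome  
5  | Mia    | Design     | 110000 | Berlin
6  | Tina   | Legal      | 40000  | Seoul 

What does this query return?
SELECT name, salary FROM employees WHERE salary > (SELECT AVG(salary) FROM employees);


Subquery: AVG(salary) = 73333.33
Filtering: salary > 73333.33
  Iris (110000) -> MATCH
  Uma (120000) -> MATCH
  Mia (110000) -> MATCH


3 rows:
Iris, 110000
Uma, 120000
Mia, 110000


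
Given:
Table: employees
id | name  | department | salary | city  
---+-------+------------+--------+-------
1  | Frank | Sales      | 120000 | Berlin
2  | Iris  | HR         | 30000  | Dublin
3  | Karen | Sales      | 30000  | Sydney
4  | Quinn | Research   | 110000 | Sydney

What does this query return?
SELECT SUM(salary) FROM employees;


SUM(salary) = 120000 + 30000 + 30000 + 110000 = 290000

290000


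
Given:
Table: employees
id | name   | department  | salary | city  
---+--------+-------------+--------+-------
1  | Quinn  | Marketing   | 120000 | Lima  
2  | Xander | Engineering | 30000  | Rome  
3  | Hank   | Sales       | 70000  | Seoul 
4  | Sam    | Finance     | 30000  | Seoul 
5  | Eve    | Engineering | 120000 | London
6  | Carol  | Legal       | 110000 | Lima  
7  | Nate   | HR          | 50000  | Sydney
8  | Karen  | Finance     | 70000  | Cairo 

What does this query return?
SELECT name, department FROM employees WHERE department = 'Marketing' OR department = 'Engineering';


Filtering: department = 'Marketing' OR 'Engineering'
Matching: 3 rows

3 rows:
Quinn, Marketing
Xander, Engineering
Eve, Engineering


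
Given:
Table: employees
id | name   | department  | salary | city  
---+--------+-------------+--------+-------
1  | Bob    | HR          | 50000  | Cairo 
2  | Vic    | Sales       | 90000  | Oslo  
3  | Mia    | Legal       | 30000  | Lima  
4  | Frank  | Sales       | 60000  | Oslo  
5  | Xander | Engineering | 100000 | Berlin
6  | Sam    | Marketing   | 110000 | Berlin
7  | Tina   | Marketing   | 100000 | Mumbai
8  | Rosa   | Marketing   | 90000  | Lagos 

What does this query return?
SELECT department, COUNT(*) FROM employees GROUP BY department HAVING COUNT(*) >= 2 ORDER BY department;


Groups with count >= 2:
  Marketing: 3 -> PASS
  Sales: 2 -> PASS
  Engineering: 1 -> filtered out
  HR: 1 -> filtered out
  Legal: 1 -> filtered out


2 groups:
Marketing, 3
Sales, 2


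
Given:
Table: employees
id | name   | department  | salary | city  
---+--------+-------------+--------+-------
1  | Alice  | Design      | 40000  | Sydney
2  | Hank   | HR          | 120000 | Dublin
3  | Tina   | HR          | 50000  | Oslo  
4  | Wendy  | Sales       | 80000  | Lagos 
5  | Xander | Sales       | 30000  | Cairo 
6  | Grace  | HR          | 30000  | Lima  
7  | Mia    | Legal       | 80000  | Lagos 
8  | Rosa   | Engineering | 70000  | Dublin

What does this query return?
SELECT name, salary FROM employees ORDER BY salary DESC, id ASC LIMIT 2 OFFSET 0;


Sort by salary DESC (id ASC tiebreak), then skip 0 and take 2
Rows 1 through 2

2 rows:
Hank, 120000
Wendy, 80000


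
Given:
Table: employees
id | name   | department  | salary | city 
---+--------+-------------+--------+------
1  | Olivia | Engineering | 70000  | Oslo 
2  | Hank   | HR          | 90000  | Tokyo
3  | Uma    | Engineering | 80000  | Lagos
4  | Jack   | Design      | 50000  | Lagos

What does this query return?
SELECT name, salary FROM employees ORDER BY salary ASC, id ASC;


Sorting by salary ASC, then id ASC for ties

4 rows:
Jack, 50000
Olivia, 70000
Uma, 80000
Hank, 90000


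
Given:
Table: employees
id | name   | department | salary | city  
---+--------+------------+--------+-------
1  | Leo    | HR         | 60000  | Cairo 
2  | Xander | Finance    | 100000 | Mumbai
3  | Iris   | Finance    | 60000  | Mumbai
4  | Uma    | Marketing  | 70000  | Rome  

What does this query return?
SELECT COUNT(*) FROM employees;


COUNT(*) counts all rows

4


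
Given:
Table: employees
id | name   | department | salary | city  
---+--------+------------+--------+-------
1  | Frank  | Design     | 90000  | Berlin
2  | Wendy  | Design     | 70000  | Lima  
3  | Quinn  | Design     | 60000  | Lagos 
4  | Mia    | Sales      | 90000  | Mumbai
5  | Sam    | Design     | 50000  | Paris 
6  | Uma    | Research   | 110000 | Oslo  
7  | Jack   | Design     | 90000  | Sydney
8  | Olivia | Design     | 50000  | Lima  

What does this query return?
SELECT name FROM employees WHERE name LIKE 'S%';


LIKE 'S%' matches names starting with 'S'
Matching: 1

1 rows:
Sam


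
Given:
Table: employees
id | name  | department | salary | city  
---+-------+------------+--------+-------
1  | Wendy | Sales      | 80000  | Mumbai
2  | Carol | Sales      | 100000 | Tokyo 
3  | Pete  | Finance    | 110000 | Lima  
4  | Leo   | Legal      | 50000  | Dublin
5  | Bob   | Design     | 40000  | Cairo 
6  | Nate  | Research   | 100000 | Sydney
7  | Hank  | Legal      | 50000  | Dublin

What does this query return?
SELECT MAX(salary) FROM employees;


Salaries: 80000, 100000, 110000, 50000, 40000, 100000, 50000
MAX = 110000

110000


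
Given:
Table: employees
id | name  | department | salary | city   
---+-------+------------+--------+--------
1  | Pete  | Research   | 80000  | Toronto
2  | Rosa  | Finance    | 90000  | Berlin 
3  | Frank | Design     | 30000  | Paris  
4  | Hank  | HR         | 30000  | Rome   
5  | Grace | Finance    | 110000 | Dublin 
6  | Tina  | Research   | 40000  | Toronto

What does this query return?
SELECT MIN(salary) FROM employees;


Salaries: 80000, 90000, 30000, 30000, 110000, 40000
MIN = 30000

30000


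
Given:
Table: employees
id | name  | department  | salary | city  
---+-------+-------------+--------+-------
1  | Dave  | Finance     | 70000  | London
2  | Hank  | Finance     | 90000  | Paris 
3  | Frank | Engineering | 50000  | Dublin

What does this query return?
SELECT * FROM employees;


SELECT * returns all 3 rows with all columns

3 rows:
1, Dave, Finance, 70000, London
2, Hank, Finance, 90000, Paris
3, Frank, Engineering, 50000, Dublin


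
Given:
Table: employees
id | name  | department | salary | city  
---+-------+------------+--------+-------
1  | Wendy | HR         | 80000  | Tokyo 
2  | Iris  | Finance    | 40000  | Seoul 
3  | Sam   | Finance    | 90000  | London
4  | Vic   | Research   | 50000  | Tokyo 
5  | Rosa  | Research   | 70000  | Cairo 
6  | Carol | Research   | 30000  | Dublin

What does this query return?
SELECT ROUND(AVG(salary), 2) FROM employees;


SUM(salary) = 360000
COUNT = 6
ROUND(AVG, 2) = ROUND(360000 / 6, 2) = 60000.0

60000.0


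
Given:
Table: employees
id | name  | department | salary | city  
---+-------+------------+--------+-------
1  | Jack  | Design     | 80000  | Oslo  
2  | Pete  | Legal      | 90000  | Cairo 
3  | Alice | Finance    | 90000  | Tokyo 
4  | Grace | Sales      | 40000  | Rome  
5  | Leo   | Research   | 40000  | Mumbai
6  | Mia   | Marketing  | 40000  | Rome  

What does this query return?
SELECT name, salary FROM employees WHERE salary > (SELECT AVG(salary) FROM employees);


Subquery: AVG(salary) = 63333.33
Filtering: salary > 63333.33
  Jack (80000) -> MATCH
  Pete (90000) -> MATCH
  Alice (90000) -> MATCH


3 rows:
Jack, 80000
Pete, 90000
Alice, 90000


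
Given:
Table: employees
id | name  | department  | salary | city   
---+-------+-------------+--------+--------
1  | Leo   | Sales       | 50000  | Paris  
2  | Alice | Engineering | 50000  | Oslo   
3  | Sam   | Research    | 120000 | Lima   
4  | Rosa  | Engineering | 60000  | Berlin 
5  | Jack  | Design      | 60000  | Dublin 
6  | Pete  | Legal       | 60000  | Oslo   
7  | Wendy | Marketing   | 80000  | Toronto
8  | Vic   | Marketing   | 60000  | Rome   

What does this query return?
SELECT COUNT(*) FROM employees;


COUNT(*) counts all rows

8


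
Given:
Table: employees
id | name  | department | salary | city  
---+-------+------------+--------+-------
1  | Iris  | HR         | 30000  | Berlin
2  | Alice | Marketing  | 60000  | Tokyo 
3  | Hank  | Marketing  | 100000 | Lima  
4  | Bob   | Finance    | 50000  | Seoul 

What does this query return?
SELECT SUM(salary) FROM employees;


SUM(salary) = 30000 + 60000 + 100000 + 50000 = 240000

240000


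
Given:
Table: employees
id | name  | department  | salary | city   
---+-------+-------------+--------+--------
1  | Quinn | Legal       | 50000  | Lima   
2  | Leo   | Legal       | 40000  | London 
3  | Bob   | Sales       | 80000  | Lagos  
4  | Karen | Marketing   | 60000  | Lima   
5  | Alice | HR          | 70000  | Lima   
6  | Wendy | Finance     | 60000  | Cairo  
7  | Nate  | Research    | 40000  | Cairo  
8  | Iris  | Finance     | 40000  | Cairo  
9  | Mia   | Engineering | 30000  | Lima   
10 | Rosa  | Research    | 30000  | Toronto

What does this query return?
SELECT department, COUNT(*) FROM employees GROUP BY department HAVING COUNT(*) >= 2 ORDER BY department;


Groups with count >= 2:
  Finance: 2 -> PASS
  Legal: 2 -> PASS
  Research: 2 -> PASS
  Engineering: 1 -> filtered out
  HR: 1 -> filtered out
  Marketing: 1 -> filtered out
  Sales: 1 -> filtered out


3 groups:
Finance, 2
Legal, 2
Research, 2


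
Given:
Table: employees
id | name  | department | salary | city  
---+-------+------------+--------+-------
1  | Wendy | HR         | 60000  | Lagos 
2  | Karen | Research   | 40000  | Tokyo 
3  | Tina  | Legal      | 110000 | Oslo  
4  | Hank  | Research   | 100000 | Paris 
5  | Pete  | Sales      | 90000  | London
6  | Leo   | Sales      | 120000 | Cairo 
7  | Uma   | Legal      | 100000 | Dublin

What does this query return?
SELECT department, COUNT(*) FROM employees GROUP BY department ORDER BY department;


Assigning each row to its department group:
  Wendy -> HR
  Karen -> Research
  Tina -> Legal
  Hank -> Research
  Pete -> Sales
  Leo -> Sales
  Uma -> Legal


4 groups:
HR, 1
Legal, 2
Research, 2
Sales, 2


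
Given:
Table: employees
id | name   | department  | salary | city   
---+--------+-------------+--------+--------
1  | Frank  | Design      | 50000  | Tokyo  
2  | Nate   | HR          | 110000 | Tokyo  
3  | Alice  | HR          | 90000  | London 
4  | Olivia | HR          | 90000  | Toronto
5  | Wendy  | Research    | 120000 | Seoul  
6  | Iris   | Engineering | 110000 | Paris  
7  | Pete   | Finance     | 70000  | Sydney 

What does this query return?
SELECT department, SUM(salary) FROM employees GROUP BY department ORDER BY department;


Summing salary within each department:
  Design: 50000 = 50000
  Engineering: 110000 = 110000
  Finance: 70000 = 70000
  HR: 110000 + 90000 + 90000 = 290000
  Research: 120000 = 120000


5 groups:
Design, 50000
Engineering, 110000
Finance, 70000
HR, 290000
Research, 120000


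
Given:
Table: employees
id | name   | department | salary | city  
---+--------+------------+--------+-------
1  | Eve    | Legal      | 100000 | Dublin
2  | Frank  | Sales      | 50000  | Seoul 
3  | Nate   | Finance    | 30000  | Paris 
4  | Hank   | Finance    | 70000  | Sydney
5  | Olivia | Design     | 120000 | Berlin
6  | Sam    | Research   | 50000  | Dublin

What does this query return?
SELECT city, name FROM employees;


Projecting columns: city, name

6 rows:
Dublin, Eve
Seoul, Frank
Paris, Nate
Sydney, Hank
Berlin, Olivia
Dublin, Sam


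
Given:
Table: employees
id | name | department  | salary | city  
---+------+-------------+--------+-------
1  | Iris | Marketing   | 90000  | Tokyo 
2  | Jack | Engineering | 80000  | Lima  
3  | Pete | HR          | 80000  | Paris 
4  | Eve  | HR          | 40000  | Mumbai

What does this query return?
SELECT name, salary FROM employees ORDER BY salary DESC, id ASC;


Sorting by salary DESC, then id ASC for ties

4 rows:
Iris, 90000
Jack, 80000
Pete, 80000
Eve, 40000


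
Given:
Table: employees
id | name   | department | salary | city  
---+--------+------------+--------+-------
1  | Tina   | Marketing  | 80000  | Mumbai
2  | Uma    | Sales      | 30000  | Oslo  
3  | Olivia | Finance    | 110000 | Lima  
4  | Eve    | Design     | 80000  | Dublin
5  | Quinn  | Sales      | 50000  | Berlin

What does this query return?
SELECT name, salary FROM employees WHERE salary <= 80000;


Filtering: salary <= 80000
Matching: 4 rows

4 rows:
Tina, 80000
Uma, 30000
Eve, 80000
Quinn, 50000


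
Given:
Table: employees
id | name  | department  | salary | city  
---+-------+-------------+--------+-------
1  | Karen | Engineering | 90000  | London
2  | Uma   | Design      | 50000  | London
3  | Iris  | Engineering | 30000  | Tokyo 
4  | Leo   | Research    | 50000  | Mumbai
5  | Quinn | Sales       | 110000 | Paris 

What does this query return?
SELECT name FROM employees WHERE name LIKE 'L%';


LIKE 'L%' matches names starting with 'L'
Matching: 1

1 rows:
Leo


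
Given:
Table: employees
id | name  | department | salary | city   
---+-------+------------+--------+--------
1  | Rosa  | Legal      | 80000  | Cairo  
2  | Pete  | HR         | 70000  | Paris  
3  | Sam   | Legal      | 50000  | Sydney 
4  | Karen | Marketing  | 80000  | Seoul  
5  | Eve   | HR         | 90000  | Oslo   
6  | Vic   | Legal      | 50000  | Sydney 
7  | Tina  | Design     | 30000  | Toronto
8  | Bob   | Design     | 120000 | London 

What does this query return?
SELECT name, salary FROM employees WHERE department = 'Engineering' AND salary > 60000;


Filtering: department = 'Engineering' AND salary > 60000
Matching: 0 rows

Empty result set (0 rows)


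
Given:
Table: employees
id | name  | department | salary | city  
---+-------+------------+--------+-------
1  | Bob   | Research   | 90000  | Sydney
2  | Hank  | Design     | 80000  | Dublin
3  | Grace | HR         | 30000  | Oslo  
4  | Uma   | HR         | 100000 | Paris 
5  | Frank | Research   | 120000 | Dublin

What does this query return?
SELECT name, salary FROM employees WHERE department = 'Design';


Filtering: department = 'Design'
Matching rows: 1

1 rows:
Hank, 80000


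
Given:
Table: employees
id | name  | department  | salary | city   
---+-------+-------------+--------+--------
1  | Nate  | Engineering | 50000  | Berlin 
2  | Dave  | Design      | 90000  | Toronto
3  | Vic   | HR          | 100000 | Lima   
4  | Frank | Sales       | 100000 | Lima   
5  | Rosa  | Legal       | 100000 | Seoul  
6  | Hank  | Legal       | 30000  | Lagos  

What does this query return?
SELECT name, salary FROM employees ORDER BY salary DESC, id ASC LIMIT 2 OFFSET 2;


Sort by salary DESC (id ASC tiebreak), then skip 2 and take 2
Rows 3 through 4

2 rows:
Rosa, 100000
Dave, 90000


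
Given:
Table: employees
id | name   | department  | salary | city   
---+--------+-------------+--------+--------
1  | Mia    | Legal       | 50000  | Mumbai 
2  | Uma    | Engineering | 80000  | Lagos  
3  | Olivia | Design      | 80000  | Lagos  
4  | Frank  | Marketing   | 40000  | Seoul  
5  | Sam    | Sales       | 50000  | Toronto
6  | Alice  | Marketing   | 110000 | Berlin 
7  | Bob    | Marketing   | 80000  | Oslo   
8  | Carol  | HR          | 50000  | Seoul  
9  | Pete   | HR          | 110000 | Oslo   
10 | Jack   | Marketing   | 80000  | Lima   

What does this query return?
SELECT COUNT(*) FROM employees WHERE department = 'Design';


Counting rows where department = 'Design'
  Olivia -> MATCH


1


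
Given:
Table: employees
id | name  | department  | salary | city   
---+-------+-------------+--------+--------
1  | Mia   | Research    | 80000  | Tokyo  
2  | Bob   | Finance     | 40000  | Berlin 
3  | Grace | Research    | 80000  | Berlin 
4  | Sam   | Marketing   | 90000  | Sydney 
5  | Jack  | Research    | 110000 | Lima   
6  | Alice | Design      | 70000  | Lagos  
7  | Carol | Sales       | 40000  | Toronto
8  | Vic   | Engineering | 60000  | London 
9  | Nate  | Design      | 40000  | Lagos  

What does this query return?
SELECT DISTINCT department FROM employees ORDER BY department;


All 'department' values (row order): Research, Finance, Research, Marketing, Research, Design, Sales, Engineering, Design
Removing duplicates leaves 6 unique value(s).

6 values:
Design
Engineering
Finance
Marketing
Research
Sales


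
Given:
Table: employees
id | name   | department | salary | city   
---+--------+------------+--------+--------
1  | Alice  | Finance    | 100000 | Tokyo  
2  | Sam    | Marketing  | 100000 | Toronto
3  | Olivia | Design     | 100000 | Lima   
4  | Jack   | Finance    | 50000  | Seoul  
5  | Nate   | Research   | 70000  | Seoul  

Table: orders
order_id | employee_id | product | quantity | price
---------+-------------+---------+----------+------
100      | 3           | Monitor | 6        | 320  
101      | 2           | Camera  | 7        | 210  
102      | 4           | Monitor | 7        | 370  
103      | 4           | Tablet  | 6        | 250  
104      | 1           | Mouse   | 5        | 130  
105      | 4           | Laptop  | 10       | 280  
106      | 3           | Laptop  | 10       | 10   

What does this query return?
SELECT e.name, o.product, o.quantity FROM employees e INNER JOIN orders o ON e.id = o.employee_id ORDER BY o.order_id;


Joining employees.id = orders.employee_id:
  employee Olivia (id=3) -> order Monitor
  employee Sam (id=2) -> order Camera
  employee Jack (id=4) -> order Monitor
  employee Jack (id=4) -> order Tablet
  employee Alice (id=1) -> order Mouse
  employee Jack (id=4) -> order Laptop
  employee Olivia (id=3) -> order Laptop


7 rows:
Olivia, Monitor, 6
Sam, Camera, 7
Jack, Monitor, 7
Jack, Tablet, 6
Alice, Mouse, 5
Jack, Laptop, 10
Olivia, Laptop, 10


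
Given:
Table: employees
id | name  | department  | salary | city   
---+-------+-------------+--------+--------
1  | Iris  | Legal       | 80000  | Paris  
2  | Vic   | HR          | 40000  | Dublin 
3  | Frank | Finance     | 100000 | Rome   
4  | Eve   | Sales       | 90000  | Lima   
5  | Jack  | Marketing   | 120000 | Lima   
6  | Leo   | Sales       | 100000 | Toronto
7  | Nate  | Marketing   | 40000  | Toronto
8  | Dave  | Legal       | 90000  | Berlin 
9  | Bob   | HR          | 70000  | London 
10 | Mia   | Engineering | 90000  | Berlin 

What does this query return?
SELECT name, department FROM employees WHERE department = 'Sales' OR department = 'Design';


Filtering: department = 'Sales' OR 'Design'
Matching: 2 rows

2 rows:
Eve, Sales
Leo, Sales


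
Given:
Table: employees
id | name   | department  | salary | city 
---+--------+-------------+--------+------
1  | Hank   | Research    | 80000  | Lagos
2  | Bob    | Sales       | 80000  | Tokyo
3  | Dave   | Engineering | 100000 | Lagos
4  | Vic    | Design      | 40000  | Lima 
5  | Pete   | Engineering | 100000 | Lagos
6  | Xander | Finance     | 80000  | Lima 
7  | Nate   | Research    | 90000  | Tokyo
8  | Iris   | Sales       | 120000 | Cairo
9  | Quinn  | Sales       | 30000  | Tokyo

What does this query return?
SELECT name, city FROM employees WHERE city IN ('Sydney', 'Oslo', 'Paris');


Filtering: city IN ('Sydney', 'Oslo', 'Paris')
Matching: 0 rows

Empty result set (0 rows)


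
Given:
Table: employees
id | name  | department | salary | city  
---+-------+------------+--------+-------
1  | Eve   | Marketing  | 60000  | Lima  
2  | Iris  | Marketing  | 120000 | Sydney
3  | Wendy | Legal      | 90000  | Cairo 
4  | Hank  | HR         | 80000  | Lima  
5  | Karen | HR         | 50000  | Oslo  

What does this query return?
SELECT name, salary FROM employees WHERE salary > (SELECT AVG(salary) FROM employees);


Subquery: AVG(salary) = 80000.0
Filtering: salary > 80000.0
  Iris (120000) -> MATCH
  Wendy (90000) -> MATCH


2 rows:
Iris, 120000
Wendy, 90000
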